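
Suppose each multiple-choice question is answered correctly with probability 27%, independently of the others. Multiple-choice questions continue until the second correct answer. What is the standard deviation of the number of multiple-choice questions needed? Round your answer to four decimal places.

Y = total multiple-choice questions until the second success; negative binomial with r=2, p=0.27.
SD(Y) = √[r(1−p)/p²] = √(20.027435) = 4.475202

4.4752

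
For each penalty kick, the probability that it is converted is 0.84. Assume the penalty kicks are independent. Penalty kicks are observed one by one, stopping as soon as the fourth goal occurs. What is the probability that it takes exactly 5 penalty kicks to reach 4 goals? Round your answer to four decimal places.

0.3186

Y = trial on which the fourth success occurs; negative binomial, r=4, p=0.84.
P(Y=5) = C(4,3) · p^4 · (1−p)^1
= 4 · 0.49787 · 0.16 = 0.318638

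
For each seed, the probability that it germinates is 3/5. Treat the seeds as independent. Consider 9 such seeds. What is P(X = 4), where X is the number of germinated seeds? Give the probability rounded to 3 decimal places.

0.167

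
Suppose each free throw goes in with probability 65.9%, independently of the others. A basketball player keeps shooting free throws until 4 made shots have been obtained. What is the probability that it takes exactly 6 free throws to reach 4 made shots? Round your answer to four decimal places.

0.2193

Y = trial on which the fourth success occurs; negative binomial, r=4, p=0.659.
P(Y=6) = C(5,3) · p^4 · (1−p)^2
= 10 · 0.1886 · 0.11628 = 0.219306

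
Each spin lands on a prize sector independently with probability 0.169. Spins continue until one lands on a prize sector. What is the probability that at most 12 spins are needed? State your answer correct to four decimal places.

0.8916

Y = number of spins to the first success; geometric, p = 0.169.
P(Y ≤ 12) = 1 − (1−p)^12 = 1 − 0.108446 = 0.891554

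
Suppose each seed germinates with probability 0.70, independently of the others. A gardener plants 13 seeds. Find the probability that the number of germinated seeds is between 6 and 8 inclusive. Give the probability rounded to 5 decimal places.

0.32746

X ~ Binomial(13, 0.70); P(6 ≤ X ≤ 8) = Σ C(13,k) p^k (1−p)^(13−k) over k:
  k=6: C(13,6)·0.70^6·0.30^7 = 0.0441524
  k=7: C(13,7)·0.70^7·0.30^6 = 0.1030223
  k=8: C(13,8)·0.70^8·0.30^5 = 0.1802890
Total = 0.3274636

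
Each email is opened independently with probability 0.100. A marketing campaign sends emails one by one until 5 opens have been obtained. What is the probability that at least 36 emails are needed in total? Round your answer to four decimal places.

0.7307

Needing more than 35 emails ⇔ fewer than 5 successes in the first 35. With X ~ Binomial(35, 0.10), P(Y > 35) = P(X ≤ 4).
  k=0: C(35,0)·0.10^0·0.90^35 = 0.025032
  k=1: C(35,1)·0.10^1·0.90^34 = 0.097345
  k=2: C(35,2)·0.10^2·0.90^33 = 0.183874
  k=3: C(35,3)·0.10^3·0.90^32 = 0.224735
  k=4: C(35,4)·0.10^4·0.90^31 = 0.199764
P(X ≤ 4) = 0.730749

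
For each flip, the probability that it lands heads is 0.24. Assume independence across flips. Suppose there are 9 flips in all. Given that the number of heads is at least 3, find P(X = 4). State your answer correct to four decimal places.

0.2855

X ~ Binomial(9, 0.24). Want P(X=4 | X≥3) = P(X=4) / P(X≥3).
P(X=4) = C(9,4)·0.24^4·0.76^5 = 0.105995
P(X≥3) = 1 − 0.084591 − 0.240416 − 0.303683 = 0.371311
Ratio = 0.105995 / 0.371311 = 0.285460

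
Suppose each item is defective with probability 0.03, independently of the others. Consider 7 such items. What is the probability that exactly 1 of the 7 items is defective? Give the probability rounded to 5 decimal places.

0.17492

X ~ Binomial(n=7, p=0.03).
P(X=1) = C(7,1) · p^1 · (1−p)^6
= 7 · 0.03 · 0.83297 = 0.1749241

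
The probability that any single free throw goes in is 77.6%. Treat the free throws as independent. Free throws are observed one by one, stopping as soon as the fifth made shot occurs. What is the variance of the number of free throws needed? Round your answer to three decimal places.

Y = total free throws until the fifth success; negative binomial with r=5, p=0.776.
Var(Y) = r(1−p)/p² = 5·0.224 / 0.776² = 1.85992

1.860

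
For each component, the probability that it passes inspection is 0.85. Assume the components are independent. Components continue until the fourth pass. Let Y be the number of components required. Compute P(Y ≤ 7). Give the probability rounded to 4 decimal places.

Finishing within 7 components ⇔ at least 4 successes in the first 7. With X ~ Binomial(7, 0.85), P(Y ≤ 7) = 1 − P(X ≤ 3).
  k=0: C(7,0)·0.85^0·0.15^7 = 0.000002
  k=1: C(7,1)·0.85^1·0.15^6 = 0.000068
  k=2: C(7,2)·0.85^2·0.15^5 = 0.001152
  k=3: C(7,3)·0.85^3·0.15^4 = 0.010882
1 − 0.012103 = 0.987897

0.9879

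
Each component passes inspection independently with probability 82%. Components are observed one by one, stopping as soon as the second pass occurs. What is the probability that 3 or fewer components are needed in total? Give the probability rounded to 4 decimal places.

0.9145

Finishing within 3 components ⇔ at least 2 successes in the first 3. With X ~ Binomial(3, 0.82), P(Y ≤ 3) = 1 − P(X ≤ 1).
  k=0: C(3,0)·0.82^0·0.18^3 = 0.005832
  k=1: C(3,1)·0.82^1·0.18^2 = 0.079704
1 − 0.085536 = 0.914464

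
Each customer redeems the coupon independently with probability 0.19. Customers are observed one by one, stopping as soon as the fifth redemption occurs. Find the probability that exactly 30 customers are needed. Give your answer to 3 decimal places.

0.030

Y = trial on which the fifth success occurs; negative binomial, r=5, p=0.19.
P(Y=30) = C(29,4) · p^5 · (1−p)^25
= 23751 · 0.00024761 · 0.0051538 = 0.03031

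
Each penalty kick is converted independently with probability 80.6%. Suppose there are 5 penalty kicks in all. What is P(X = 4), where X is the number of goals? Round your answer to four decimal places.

X ~ Binomial(n=5, p=0.806).
P(X=4) = C(5,4) · p^4 · (1−p)^1
= 5 · 0.42203 · 0.194 = 0.409366

0.4094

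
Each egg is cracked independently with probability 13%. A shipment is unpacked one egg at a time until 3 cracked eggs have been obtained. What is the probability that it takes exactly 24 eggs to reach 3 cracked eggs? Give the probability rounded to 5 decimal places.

0.02984

Y = trial on which the third success occurs; negative binomial, r=3, p=0.13.
P(Y=24) = C(23,2) · p^3 · (1−p)^21
= 253 · 0.002197 · 0.053691 = 0.0298439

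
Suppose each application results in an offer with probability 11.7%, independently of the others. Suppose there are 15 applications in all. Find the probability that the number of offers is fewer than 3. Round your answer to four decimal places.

0.7472

X ~ Binomial(15, 0.117); P(X ≤ 2) = Σ C(15,k) p^k (1−p)^(15−k) over k:
  k=0: C(15,0)·0.117^0·0.883^15 = 0.154672
  k=1: C(15,1)·0.117^1·0.883^14 = 0.307416
  k=2: C(15,2)·0.117^2·0.883^13 = 0.285135
Total = 0.747223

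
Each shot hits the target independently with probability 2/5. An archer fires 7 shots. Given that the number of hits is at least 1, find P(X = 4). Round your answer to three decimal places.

X ~ Binomial(7, 0.40). Want P(X=4 | X≥1) = P(X=4) / P(X≥1).
P(X=4) = C(7,4)·0.40^4·0.60^3 = 0.19354
P(X≥1) = 1 − 0.02799 = 0.97201
Ratio = 0.19354 / 0.97201 = 0.19911

0.199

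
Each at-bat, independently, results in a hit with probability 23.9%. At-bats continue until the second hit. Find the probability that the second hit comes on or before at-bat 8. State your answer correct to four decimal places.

Finishing within 8 at-bats ⇔ at least 2 successes in the first 8. With X ~ Binomial(8, 0.239), P(Y ≤ 8) = 1 − P(X ≤ 1).
  k=0: C(8,0)·0.239^0·0.761^8 = 0.112481
  k=1: C(8,1)·0.239^1·0.761^7 = 0.282605
1 − 0.395086 = 0.604914

0.6049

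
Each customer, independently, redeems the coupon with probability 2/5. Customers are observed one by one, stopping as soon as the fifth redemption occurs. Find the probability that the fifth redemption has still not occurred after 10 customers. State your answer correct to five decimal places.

0.63310

Needing more than 10 customers ⇔ fewer than 5 successes in the first 10. With X ~ Binomial(10, 0.40), P(Y > 10) = P(X ≤ 4).
  k=0: C(10,0)·0.40^0·0.60^10 = 0.0060466
  k=1: C(10,1)·0.40^1·0.60^9 = 0.0403108
  k=2: C(10,2)·0.40^2·0.60^8 = 0.1209324
  k=3: C(10,3)·0.40^3·0.60^7 = 0.2149908
  k=4: C(10,4)·0.40^4·0.60^6 = 0.2508227
P(X ≤ 4) = 0.6331033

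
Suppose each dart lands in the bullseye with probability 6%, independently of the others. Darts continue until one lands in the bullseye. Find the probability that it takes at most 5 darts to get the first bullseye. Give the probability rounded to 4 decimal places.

Y = number of darts to the first success; geometric, p = 0.06.
P(Y ≤ 5) = 1 − (1−p)^5 = 1 − 0.733904 = 0.266096

0.2661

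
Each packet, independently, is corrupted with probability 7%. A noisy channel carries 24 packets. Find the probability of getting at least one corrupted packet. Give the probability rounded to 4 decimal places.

0.8248

P(at least one) = 1 − P(none) = 1 − (1 − 0.07)^24
= 1 − 0.175223 = 0.824777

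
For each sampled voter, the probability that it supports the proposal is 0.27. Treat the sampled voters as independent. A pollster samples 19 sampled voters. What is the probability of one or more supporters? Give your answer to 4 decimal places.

0.9975

P(at least one) = 1 − P(none) = 1 − (1 − 0.27)^19
= 1 − 0.002530 = 0.997470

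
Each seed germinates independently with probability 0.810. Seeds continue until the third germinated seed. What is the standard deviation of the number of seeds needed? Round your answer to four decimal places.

Y = total seeds until the third success; negative binomial with r=3, p=0.81.
SD(Y) = √[r(1−p)/p²] = √(0.868770) = 0.932078

0.9321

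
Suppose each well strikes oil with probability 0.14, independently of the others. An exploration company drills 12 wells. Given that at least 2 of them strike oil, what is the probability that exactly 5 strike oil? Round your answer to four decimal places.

0.0287

X ~ Binomial(12, 0.14). Want P(X=5 | X≥2) = P(X=5) / P(X≥2).
P(X=5) = C(12,5)·0.14^5·0.86^7 = 0.014820
P(X≥2) = 1 − 0.163675 − 0.319737 = 0.516589
Ratio = 0.014820 / 0.516589 = 0.028689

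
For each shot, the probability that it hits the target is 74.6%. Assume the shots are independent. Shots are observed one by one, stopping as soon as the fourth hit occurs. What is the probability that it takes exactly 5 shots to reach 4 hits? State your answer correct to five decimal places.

Y = trial on which the fourth success occurs; negative binomial, r=4, p=0.746.
P(Y=5) = C(4,3) · p^4 · (1−p)^1
= 4 · 0.30971 · 0.254 = 0.3146654

0.31467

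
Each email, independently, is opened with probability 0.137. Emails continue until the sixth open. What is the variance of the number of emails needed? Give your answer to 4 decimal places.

275.8804

Y = total emails until the sixth success; negative binomial with r=6, p=0.137.
Var(Y) = r(1−p)/p² = 6·0.863 / 0.137² = 275.880441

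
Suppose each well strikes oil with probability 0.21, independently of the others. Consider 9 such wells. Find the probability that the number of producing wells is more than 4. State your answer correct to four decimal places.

0.0240

X ~ Binomial(9, 0.21); P(X ≥ 5) = Σ C(9,k) p^k (1−p)^(9−k) over k:
  k=5: C(9,5)·0.21^5·0.79^4 = 0.020044
  k=6: C(9,6)·0.21^6·0.79^3 = 0.003552
  k=7: C(9,7)·0.21^7·0.79^2 = 0.000405
  k=8: C(9,8)·0.21^8·0.79^1 = 0.000027
  k=9: C(9,9)·0.21^9·0.79^0 = 0.000001
Total = 0.024028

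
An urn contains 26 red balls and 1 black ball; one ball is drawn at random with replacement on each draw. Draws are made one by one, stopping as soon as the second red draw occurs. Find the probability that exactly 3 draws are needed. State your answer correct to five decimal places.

Y = trial on which the second success occurs; negative binomial, r=2, p=0.962963.
P(Y=3) = C(2,1) · p^2 · (1−p)^1
= 2 · 0.9273 · 0.037037 = 0.0686887

0.06869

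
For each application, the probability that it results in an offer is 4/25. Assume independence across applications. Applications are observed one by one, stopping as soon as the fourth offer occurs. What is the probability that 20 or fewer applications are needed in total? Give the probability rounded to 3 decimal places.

0.401

Finishing within 20 applications ⇔ at least 4 successes in the first 20. With X ~ Binomial(20, 0.16), P(Y ≤ 20) = 1 − P(X ≤ 3).
  k=0: C(20,0)·0.16^0·0.84^20 = 0.03059
  k=1: C(20,1)·0.16^1·0.84^19 = 0.11654
  k=2: C(20,2)·0.16^2·0.84^18 = 0.21087
  k=3: C(20,3)·0.16^3·0.84^17 = 0.24100
1 − 0.59900 = 0.40100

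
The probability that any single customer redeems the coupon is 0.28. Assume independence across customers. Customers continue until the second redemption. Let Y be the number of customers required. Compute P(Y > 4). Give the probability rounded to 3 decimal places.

0.687

Needing more than 4 customers ⇔ fewer than 2 successes in the first 4. With X ~ Binomial(4, 0.28), P(Y > 4) = P(X ≤ 1).
  k=0: C(4,0)·0.28^0·0.72^4 = 0.26874
  k=1: C(4,1)·0.28^1·0.72^3 = 0.41804
P(X ≤ 1) = 0.68678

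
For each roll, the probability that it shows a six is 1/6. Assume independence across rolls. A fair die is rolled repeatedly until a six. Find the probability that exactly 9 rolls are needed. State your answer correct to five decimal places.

Geometric (trials to first success), p = 0.166667.
P(Y = 9) = (1−p)^8 · p = 0.23257 · 0.166667 = 0.0387613

0.03876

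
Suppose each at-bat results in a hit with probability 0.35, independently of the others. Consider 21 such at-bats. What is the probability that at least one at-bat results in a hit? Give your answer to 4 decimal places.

P(at least one) = 1 − P(none) = 1 − (1 − 0.35)^21
= 1 − 0.000118 = 0.999882

0.9999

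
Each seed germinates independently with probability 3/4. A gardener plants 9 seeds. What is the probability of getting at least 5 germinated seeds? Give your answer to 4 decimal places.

0.9511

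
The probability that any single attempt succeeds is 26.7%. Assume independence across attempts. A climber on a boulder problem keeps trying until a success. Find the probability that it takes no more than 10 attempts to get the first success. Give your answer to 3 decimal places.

Y = number of attempts to the first success; geometric, p = 0.267.
P(Y ≤ 10) = 1 − (1−p)^10 = 1 − 0.04478 = 0.95522

0.955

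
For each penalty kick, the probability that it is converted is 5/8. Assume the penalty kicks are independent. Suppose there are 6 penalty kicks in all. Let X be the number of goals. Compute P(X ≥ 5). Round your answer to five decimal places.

0.27418

X ~ Binomial(6, 0.625); P(X ≥ 5) = Σ C(6,k) p^k (1−p)^(6−k) over k:
  k=5: C(6,5)·0.625^5·0.375^1 = 0.2145767
  k=6: C(6,6)·0.625^6·0.375^0 = 0.0596046
Total = 0.2741814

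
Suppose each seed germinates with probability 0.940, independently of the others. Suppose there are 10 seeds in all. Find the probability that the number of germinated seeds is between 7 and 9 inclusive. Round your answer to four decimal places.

0.4594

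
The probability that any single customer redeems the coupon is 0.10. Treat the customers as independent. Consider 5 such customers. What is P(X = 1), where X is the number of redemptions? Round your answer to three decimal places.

X ~ Binomial(n=5, p=0.10).
P(X=1) = C(5,1) · p^1 · (1−p)^4
= 5 · 0.1 · 0.6561 = 0.32805

0.328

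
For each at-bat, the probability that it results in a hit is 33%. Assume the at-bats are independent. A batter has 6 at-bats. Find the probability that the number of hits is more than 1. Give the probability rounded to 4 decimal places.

0.6422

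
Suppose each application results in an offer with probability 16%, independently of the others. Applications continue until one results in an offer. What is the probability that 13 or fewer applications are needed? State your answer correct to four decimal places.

0.8963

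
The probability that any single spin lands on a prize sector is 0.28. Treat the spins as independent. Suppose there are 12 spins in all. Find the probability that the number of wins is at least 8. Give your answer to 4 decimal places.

0.0060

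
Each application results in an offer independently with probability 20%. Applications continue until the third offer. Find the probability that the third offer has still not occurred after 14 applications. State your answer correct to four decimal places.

0.4481

Needing more than 14 applications ⇔ fewer than 3 successes in the first 14. With X ~ Binomial(14, 0.20), P(Y > 14) = P(X ≤ 2).
  k=0: C(14,0)·0.20^0·0.80^14 = 0.043980
  k=1: C(14,1)·0.20^1·0.80^13 = 0.153932
  k=2: C(14,2)·0.20^2·0.80^12 = 0.250139
P(X ≤ 2) = 0.448051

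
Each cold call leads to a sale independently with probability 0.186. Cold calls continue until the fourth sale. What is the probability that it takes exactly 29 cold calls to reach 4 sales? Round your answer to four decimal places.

Y = trial on which the fourth success occurs; negative binomial, r=4, p=0.186.
P(Y=29) = C(28,3) · p^4 · (1−p)^25
= 3276 · 0.0011969 · 0.0058292 = 0.022856

0.0229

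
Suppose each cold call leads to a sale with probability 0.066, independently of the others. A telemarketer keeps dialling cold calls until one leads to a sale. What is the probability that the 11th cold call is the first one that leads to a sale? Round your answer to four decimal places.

Geometric (trials to first success), p = 0.066.
P(Y = 11) = (1−p)^10 · p = 0.50521 · 0.066 = 0.033344

0.0333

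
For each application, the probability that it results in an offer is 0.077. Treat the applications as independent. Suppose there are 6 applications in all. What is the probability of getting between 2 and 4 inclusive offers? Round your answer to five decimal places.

0.07218

X ~ Binomial(6, 0.077); P(2 ≤ X ≤ 4) = Σ C(6,k) p^k (1−p)^(6−k) over k:
  k=2: C(6,2)·0.077^2·0.923^4 = 0.0645475
  k=3: C(6,3)·0.077^3·0.923^3 = 0.0071797
  k=4: C(6,4)·0.077^4·0.923^2 = 0.0004492
Total = 0.0721764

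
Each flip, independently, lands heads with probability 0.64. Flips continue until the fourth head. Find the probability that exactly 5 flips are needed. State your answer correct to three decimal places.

Y = trial on which the fourth success occurs; negative binomial, r=4, p=0.64.
P(Y=5) = C(4,3) · p^4 · (1−p)^1
= 4 · 0.16777 · 0.36 = 0.24159

0.242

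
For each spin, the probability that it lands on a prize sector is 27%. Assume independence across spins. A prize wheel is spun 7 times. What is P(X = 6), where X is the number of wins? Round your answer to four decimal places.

X ~ Binomial(n=7, p=0.27).
P(X=6) = C(7,6) · p^6 · (1−p)^1
= 7 · 0.00038742 · 0.73 = 0.001980

0.0020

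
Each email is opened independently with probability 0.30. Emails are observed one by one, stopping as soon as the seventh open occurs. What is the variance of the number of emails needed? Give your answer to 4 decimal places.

54.4444

Y = total emails until the seventh success; negative binomial with r=7, p=0.30.
Var(Y) = r(1−p)/p² = 7·0.70 / 0.30² = 54.444444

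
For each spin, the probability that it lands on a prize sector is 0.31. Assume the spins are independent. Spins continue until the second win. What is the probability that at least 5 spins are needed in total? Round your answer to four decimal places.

0.6340

Needing more than 4 spins ⇔ fewer than 2 successes in the first 4. With X ~ Binomial(4, 0.31), P(Y > 4) = P(X ≤ 1).
  k=0: C(4,0)·0.31^0·0.69^4 = 0.226671
  k=1: C(4,1)·0.31^1·0.69^3 = 0.407351
P(X ≤ 1) = 0.634022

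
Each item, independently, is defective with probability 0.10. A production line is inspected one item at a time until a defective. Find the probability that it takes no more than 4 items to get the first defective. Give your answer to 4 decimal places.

Y = number of items to the first success; geometric, p = 0.10.
P(Y ≤ 4) = 1 − (1−p)^4 = 1 − 0.656100 = 0.343900

0.3439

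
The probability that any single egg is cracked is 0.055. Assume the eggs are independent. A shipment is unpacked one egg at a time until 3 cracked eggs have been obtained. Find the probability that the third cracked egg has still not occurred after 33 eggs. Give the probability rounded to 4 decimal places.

Needing more than 33 eggs ⇔ fewer than 3 successes in the first 33. With X ~ Binomial(33, 0.055), P(Y > 33) = P(X ≤ 2).
  k=0: C(33,0)·0.055^0·0.945^33 = 0.154614
  k=1: C(33,1)·0.055^1·0.945^32 = 0.296958
  k=2: C(33,2)·0.055^2·0.945^31 = 0.276532
P(X ≤ 2) = 0.728104

0.7281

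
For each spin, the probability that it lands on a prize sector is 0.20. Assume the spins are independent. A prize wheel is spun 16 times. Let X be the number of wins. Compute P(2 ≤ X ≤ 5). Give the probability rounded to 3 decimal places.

0.778

X ~ Binomial(16, 0.20); P(2 ≤ X ≤ 5) = Σ C(16,k) p^k (1−p)^(16−k) over k:
  k=2: C(16,2)·0.20^2·0.80^14 = 0.21111
  k=3: C(16,3)·0.20^3·0.80^13 = 0.24629
  k=4: C(16,4)·0.20^4·0.80^12 = 0.20011
  k=5: C(16,5)·0.20^5·0.80^11 = 0.12007
Total = 0.77757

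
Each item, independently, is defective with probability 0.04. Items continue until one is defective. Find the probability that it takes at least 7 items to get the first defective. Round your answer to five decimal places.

0.78276

Y = number of items to the first success; geometric, p = 0.04.
P(Y > 6) = P(first 6 all fail) = (1−p)^6 = 0.7827578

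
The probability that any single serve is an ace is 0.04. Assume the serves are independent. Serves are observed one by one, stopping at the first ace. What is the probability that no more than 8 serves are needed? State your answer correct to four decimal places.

0.2786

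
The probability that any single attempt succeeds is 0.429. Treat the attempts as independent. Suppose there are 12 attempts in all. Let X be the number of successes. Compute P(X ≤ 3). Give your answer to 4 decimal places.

0.1689

X ~ Binomial(12, 0.429); P(X ≤ 3) = Σ C(12,k) p^k (1−p)^(12−k) over k:
  k=0: C(12,0)·0.429^0·0.571^12 = 0.001201
  k=1: C(12,1)·0.429^1·0.571^11 = 0.010830
  k=2: C(12,2)·0.429^2·0.571^10 = 0.044753
  k=3: C(12,3)·0.429^3·0.571^9 = 0.112078
Total = 0.168862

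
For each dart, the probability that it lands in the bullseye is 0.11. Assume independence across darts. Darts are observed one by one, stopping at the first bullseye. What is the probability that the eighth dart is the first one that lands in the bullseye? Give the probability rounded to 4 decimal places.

Geometric (trials to first success), p = 0.11.
P(Y = 8) = (1−p)^7 · p = 0.44231 · 0.11 = 0.048654

0.0487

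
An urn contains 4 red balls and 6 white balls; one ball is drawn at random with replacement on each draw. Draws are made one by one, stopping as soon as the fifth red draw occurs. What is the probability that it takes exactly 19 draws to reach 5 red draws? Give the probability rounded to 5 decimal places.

Y = trial on which the fifth success occurs; negative binomial, r=5, p=0.40.
P(Y=19) = C(18,4) · p^5 · (1−p)^14
= 3060 · 0.01024 · 0.00078364 = 0.0245549

0.02455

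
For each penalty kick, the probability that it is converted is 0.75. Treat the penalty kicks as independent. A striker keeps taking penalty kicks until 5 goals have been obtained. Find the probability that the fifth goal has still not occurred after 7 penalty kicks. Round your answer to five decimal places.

Needing more than 7 penalty kicks ⇔ fewer than 5 successes in the first 7. With X ~ Binomial(7, 0.75), P(Y > 7) = P(X ≤ 4).
  k=0: C(7,0)·0.75^0·0.25^7 = 0.0000610
  k=1: C(7,1)·0.75^1·0.25^6 = 0.0012817
  k=2: C(7,2)·0.75^2·0.25^5 = 0.0115356
  k=3: C(7,3)·0.75^3·0.25^4 = 0.0576782
  k=4: C(7,4)·0.75^4·0.25^3 = 0.1730347
P(X ≤ 4) = 0.2435913

0.24359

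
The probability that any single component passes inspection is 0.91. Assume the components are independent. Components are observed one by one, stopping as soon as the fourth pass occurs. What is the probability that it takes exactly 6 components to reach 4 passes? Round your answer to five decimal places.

0.05555

Y = trial on which the fourth success occurs; negative binomial, r=4, p=0.91.
P(Y=6) = C(5,3) · p^4 · (1−p)^2
= 10 · 0.68575 · 0.0081 = 0.0555457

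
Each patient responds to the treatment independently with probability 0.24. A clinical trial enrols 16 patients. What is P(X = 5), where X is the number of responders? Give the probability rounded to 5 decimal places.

0.16994

X ~ Binomial(n=16, p=0.24).
P(X=5) = C(16,5) · p^5 · (1−p)^11
= 4368 · 0.00079626 · 0.04886 = 0.1699372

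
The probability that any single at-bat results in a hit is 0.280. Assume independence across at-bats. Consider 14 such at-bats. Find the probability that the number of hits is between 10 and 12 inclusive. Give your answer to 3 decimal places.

X ~ Binomial(14, 0.28); P(10 ≤ X ≤ 12) = Σ C(14,k) p^k (1−p)^(14−k) over k:
  k=10: C(14,10)·0.28^10·0.72^4 = 0.00080
  k=11: C(14,11)·0.28^11·0.72^3 = 0.00011
  k=12: C(14,12)·0.28^12·0.72^2 = 0.00001
Total = 0.00092

0.001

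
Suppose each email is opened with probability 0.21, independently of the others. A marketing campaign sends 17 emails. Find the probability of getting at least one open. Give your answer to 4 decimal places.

0.9818

P(at least one) = 1 − P(none) = 1 − (1 − 0.21)^17
= 1 − 0.018183 = 0.981817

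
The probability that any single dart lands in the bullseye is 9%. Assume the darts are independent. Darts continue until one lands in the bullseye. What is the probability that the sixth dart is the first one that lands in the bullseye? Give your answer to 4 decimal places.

Geometric (trials to first success), p = 0.09.
P(Y = 6) = (1−p)^5 · p = 0.62403 · 0.09 = 0.056163

0.0562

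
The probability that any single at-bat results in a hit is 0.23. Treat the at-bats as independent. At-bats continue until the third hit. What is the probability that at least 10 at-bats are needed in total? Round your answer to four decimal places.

0.6566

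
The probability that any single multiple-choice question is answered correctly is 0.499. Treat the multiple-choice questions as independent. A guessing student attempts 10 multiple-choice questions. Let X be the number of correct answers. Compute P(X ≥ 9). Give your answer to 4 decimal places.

0.0106

X ~ Binomial(10, 0.499); P(X ≥ 9) = Σ C(10,k) p^k (1−p)^(10−k) over k:
  k=9: C(10,9)·0.499^9·0.501^1 = 0.009610
  k=10: C(10,10)·0.499^10·0.501^0 = 0.000957
Total = 0.010568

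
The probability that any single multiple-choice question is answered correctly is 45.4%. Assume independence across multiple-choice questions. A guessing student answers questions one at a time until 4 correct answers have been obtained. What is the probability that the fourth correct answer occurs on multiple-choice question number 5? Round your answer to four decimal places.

0.0928

Y = trial on which the fourth success occurs; negative binomial, r=4, p=0.454.
P(Y=5) = C(4,3) · p^4 · (1−p)^1
= 4 · 0.042484 · 0.546 = 0.092785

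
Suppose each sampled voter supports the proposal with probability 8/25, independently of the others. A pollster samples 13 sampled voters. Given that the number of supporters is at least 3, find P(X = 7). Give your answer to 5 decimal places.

0.06957

X ~ Binomial(13, 0.32). Want P(X=7 | X≥3) = P(X=7) / P(X≥3).
P(X=7) = C(13,7)·0.32^7·0.68^6 = 0.0582936
P(X≥3) = 1 − 0.0066468 − 0.0406631 − 0.1148134 = 0.8378767
Ratio = 0.0582936 / 0.8378767 = 0.0695730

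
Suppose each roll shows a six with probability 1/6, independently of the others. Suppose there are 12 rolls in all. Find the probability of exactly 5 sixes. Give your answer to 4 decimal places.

X ~ Binomial(n=12, p=0.166667).
P(X=5) = C(12,5) · p^5 · (1−p)^7
= 792 · 0.0001286 · 0.27908 = 0.028425

0.0284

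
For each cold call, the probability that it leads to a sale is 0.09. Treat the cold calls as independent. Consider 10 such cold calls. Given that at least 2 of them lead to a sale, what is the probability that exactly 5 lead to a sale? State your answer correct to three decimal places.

X ~ Binomial(10, 0.09). Want P(X=5 | X≥2) = P(X=5) / P(X≥2).
P(X=5) = C(10,5)·0.09^5·0.91^5 = 0.00093
P(X≥2) = 1 − 0.38942 − 0.38514 = 0.22545
Ratio = 0.00093 / 0.22545 = 0.00412

0.004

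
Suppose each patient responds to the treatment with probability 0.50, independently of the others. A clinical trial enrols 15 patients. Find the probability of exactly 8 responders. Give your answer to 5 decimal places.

X ~ Binomial(n=15, p=0.50).
P(X=8) = C(15,8) · p^8 · (1−p)^7
= 6435 · 0.0039062 · 0.0078125 = 0.1963806

0.19638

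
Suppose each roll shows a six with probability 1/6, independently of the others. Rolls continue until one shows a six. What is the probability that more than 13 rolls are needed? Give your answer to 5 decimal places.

Y = number of rolls to the first success; geometric, p = 0.166667.
P(Y > 13) = P(first 13 all fail) = (1−p)^13 = 0.0934639

0.09346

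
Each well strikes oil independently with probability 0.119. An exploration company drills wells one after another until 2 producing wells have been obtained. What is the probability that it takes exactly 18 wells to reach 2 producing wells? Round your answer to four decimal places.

Y = trial on which the second success occurs; negative binomial, r=2, p=0.119.
P(Y=18) = C(17,1) · p^2 · (1−p)^16
= 17 · 0.014161 · 0.13171 = 0.031707

0.0317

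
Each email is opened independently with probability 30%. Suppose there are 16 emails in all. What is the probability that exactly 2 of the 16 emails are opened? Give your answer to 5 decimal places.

X ~ Binomial(n=16, p=0.30).
P(X=2) = C(16,2) · p^2 · (1−p)^14
= 120 · 0.09 · 0.0067822 = 0.0732481

0.07325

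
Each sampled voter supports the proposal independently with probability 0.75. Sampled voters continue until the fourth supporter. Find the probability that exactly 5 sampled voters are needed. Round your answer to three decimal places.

Y = trial on which the fourth success occurs; negative binomial, r=4, p=0.75.
P(Y=5) = C(4,3) · p^4 · (1−p)^1
= 4 · 0.31641 · 0.25 = 0.31641

0.316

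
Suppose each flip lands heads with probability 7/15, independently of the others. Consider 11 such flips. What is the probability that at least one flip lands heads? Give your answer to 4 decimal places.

0.9990

P(at least one) = 1 − P(none) = 1 − (1 − 0.466667)^11
= 1 − 0.000993 = 0.999007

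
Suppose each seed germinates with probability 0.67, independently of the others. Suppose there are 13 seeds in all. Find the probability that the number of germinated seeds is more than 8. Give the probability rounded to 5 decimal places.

0.56237

X ~ Binomial(13, 0.67); P(X ≥ 9) = Σ C(13,k) p^k (1−p)^(13−k) over k:
  k=9: C(13,9)·0.67^9·0.33^4 = 0.2306933
  k=10: C(13,10)·0.67^10·0.33^3 = 0.1873509
  k=11: C(13,11)·0.67^11·0.33^2 = 0.1037398
  k=12: C(13,12)·0.67^12·0.33^1 = 0.0351039
  k=13: C(13,13)·0.67^13·0.33^0 = 0.0054824
Total = 0.5623703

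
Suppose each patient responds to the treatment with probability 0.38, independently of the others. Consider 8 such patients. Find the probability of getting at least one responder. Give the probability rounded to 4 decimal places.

P(at least one) = 1 − P(none) = 1 − (1 − 0.38)^8
= 1 − 0.021834 = 0.978166

0.9782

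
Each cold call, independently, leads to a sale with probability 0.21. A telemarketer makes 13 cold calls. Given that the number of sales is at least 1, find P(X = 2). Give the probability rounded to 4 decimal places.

X ~ Binomial(13, 0.21). Want P(X=2 | X≥1) = P(X=2) / P(X≥1).
P(X=2) = C(13,2)·0.21^2·0.79^11 = 0.257295
P(X≥1) = 1 − 0.046682 = 0.953318
Ratio = 0.257295 / 0.953318 = 0.269894

0.2699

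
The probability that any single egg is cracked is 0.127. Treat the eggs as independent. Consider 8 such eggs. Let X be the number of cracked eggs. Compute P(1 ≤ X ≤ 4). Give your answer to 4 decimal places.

X ~ Binomial(8, 0.127); P(1 ≤ X ≤ 4) = Σ C(8,k) p^k (1−p)^(8−k) over k:
  k=1: C(8,1)·0.127^1·0.873^7 = 0.392639
  k=2: C(8,2)·0.127^2·0.873^6 = 0.199918
  k=3: C(8,3)·0.127^3·0.873^5 = 0.058166
  k=4: C(8,4)·0.127^4·0.873^4 = 0.010577
Total = 0.661300

0.6613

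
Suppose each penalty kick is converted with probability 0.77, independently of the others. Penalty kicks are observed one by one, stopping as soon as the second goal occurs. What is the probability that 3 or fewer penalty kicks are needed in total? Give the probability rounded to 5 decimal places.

0.86563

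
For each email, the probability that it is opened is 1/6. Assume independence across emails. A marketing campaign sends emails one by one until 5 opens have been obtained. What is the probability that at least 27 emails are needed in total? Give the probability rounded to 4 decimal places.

0.5584

Needing more than 26 emails ⇔ fewer than 5 successes in the first 26. With X ~ Binomial(26, 0.166667), P(Y > 26) = P(X ≤ 4).
  k=0: C(26,0)·0.166667^0·0.833333^26 = 0.008735
  k=1: C(26,1)·0.166667^1·0.833333^25 = 0.045425
  k=2: C(26,2)·0.166667^2·0.833333^24 = 0.113561
  k=3: C(26,3)·0.166667^3·0.833333^23 = 0.181698
  k=4: C(26,4)·0.166667^4·0.833333^22 = 0.208953
P(X ≤ 4) = 0.558373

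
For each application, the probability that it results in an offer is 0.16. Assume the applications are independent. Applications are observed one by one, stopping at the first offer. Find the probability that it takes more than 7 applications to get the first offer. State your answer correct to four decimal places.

Y = number of applications to the first success; geometric, p = 0.16.
P(Y > 7) = P(first 7 all fail) = (1−p)^7 = 0.295090

0.2951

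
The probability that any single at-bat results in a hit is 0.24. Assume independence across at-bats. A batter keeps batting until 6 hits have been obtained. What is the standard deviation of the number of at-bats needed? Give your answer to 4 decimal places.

8.8976

Y = total at-bats until the sixth success; negative binomial with r=6, p=0.24.
SD(Y) = √[r(1−p)/p²] = √(79.166667) = 8.897565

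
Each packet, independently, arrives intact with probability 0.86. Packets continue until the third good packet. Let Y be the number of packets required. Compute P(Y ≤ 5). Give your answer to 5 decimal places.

Finishing within 5 packets ⇔ at least 3 successes in the first 5. With X ~ Binomial(5, 0.86), P(Y ≤ 5) = 1 − P(X ≤ 2).
  k=0: C(5,0)·0.86^0·0.14^5 = 0.0000538
  k=1: C(5,1)·0.86^1·0.14^4 = 0.0016519
  k=2: C(5,2)·0.86^2·0.14^3 = 0.0202946
1 − 0.0220003 = 0.9779997

0.97800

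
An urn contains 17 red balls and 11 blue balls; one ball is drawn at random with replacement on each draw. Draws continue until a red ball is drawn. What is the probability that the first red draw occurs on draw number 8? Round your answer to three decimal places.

Geometric (trials to first success), p = 0.607143.
P(Y = 8) = (1−p)^7 · p = 0.0014443 · 0.607143 = 0.00088

0.001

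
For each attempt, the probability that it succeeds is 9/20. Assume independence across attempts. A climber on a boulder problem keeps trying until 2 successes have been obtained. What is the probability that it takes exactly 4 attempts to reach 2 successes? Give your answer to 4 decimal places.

0.1838

Y = trial on which the second success occurs; negative binomial, r=2, p=0.45.
P(Y=4) = C(3,1) · p^2 · (1−p)^2
= 3 · 0.2025 · 0.3025 = 0.183769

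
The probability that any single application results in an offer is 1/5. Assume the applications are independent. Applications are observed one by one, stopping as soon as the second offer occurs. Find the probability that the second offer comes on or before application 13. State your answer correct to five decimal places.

0.76635

Finishing within 13 applications ⇔ at least 2 successes in the first 13. With X ~ Binomial(13, 0.20), P(Y ≤ 13) = 1 − P(X ≤ 1).
  k=0: C(13,0)·0.20^0·0.80^13 = 0.0549756
  k=1: C(13,1)·0.20^1·0.80^12 = 0.1786706
1 − 0.2336462 = 0.7663538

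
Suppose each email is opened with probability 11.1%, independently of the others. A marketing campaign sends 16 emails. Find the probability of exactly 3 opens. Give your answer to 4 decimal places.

0.1659

X ~ Binomial(n=16, p=0.111).
P(X=3) = C(16,3) · p^3 · (1−p)^13
= 560 · 0.0013676 · 0.21663 = 0.165913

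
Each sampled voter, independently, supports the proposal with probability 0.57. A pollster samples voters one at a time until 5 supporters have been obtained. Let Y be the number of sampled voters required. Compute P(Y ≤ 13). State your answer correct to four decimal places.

0.9480

Finishing within 13 sampled voters ⇔ at least 5 successes in the first 13. With X ~ Binomial(13, 0.57), P(Y ≤ 13) = 1 − P(X ≤ 4).
  k=0: C(13,0)·0.57^0·0.43^13 = 0.000017
  k=1: C(13,1)·0.57^1·0.43^12 = 0.000296
  k=2: C(13,2)·0.57^2·0.43^11 = 0.002355
  k=3: C(13,3)·0.57^3·0.43^10 = 0.011447
  k=4: C(13,4)·0.57^4·0.43^9 = 0.037933
1 − 0.052048 = 0.947952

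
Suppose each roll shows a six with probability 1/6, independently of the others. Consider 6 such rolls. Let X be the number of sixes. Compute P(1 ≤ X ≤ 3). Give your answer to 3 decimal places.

X ~ Binomial(6, 0.166667); P(1 ≤ X ≤ 3) = Σ C(6,k) p^k (1−p)^(6−k) over k:
  k=1: C(6,1)·0.166667^1·0.833333^5 = 0.40188
  k=2: C(6,2)·0.166667^2·0.833333^4 = 0.20094
  k=3: C(6,3)·0.166667^3·0.833333^3 = 0.05358
Total = 0.65640

0.656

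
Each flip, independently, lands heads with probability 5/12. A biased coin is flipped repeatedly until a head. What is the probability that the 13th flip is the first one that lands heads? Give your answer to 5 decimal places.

Geometric (trials to first success), p = 0.416667.
P(Y = 13) = (1−p)^12 · p = 0.0015524 · 0.416667 = 0.0006468

0.00065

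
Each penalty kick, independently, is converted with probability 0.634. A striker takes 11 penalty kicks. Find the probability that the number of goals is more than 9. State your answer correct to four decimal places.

0.0489

X ~ Binomial(11, 0.634); P(X ≥ 10) = Σ C(11,k) p^k (1−p)^(11−k) over k:
  k=10: C(11,10)·0.634^10·0.366^1 = 0.042244
  k=11: C(11,11)·0.634^11·0.366^0 = 0.006652
Total = 0.048897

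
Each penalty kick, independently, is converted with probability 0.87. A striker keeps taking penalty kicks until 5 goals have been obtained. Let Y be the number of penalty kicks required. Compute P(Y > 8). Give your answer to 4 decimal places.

0.0129

Needing more than 8 penalty kicks ⇔ fewer than 5 successes in the first 8. With X ~ Binomial(8, 0.87), P(Y > 8) = P(X ≤ 4).
  k=0: C(8,0)·0.87^0·0.13^8 = 0.000000
  k=1: C(8,1)·0.87^1·0.13^7 = 0.000004
  k=2: C(8,2)·0.87^2·0.13^6 = 0.000102
  k=3: C(8,3)·0.87^3·0.13^5 = 0.001369
  k=4: C(8,4)·0.87^4·0.13^4 = 0.011454
P(X ≤ 4) = 0.012930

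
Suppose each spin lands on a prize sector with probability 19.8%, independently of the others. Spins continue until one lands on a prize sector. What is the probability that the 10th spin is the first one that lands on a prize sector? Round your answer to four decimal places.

Geometric (trials to first success), p = 0.198.
P(Y = 10) = (1−p)^9 · p = 0.13727 · 0.198 = 0.027179

0.0272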